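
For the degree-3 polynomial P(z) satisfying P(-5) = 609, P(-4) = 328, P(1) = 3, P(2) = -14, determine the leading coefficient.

-4

Build the Lagrange basis polynomials:
L_0(z) = (z + 4)(z - 1)(z - 2) / [-42] = -(1/42)z^3 - (1/42)z^2 + (5/21)z - 4/21
L_1(z) = (z + 5)(z - 1)(z - 2) / [30] = (1/30)z^3 + (1/15)z^2 - (13/30)z + 1/3
L_2(z) = (z + 5)(z + 4)(z - 2) / [-30] = -(1/30)z^3 - (7/30)z^2 - (1/15)z + 4/3
L_3(z) = (z + 5)(z + 4)(z - 1) / [42] = (1/42)z^3 + (4/21)z^2 + (11/42)z - 10/21
P(z) = 609·L_0 + 328·L_1 + 3·L_2 + (-14)·L_3
Only the coefficient of z^3 is needed; take it from each L_i and combine:
609·(-1/42) + 328·(1/30) + 3·(-1/30) + (-14)·(1/42) = -4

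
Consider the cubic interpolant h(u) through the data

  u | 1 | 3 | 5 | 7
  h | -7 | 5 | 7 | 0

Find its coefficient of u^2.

L_0(u) = (u - 3)(u - 5)(u - 7) / [-48] = -(1/48)u^3 + (5/16)u^2 - (71/48)u + 35/16
L_1(u) = (u - 1)(u - 5)(u - 7) / [16] = (1/16)u^3 - (13/16)u^2 + (47/16)u - 35/16
L_2(u) = (u - 1)(u - 3)(u - 7) / [-16] = -(1/16)u^3 + (11/16)u^2 - (31/16)u + 21/16
L_3(u) = (u - 1)(u - 3)(u - 5) / [48] = (1/48)u^3 - (3/16)u^2 + (23/48)u - 5/16
h(u) = (-7)·L_0 + 5·L_1 + 7·L_2 + 0·L_3
Only the coefficient of u^2 is needed; take it from each L_i and combine:
(-7)·(5/16) + 5·(-13/16) + 7·(11/16) + 0·(-3/16) = -23/16

-23/16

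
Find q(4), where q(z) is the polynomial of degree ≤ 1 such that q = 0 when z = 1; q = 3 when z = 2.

Evaluate each Lagrange basis at z = 4:
L_0(4) = (2)/[(-1)] = -2
L_1(4) = (3)/[(1)] = 3
Sum: 0 + 3·(3) = 9

9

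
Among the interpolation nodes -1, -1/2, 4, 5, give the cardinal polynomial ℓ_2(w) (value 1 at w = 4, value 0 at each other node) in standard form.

ℓ_2(w) = -(2/45)w^3 + (7/45)w^2 + (14/45)w + 1/9

ℓ_2(w) = (w + 1)(w + 1/2)(w - 5) / [(5)·(9/2)·(-1)]
       = (w^3 - (7/2)w^2 - 7w - 5/2) / (-45/2)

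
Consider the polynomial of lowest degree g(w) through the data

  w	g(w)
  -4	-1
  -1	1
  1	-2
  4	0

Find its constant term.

L_0(w) = (w + 1)(w - 1)(w - 4) / [-120] = -(1/120)w^3 + (1/30)w^2 + (1/120)w - 1/30
L_1(w) = (w + 4)(w - 1)(w - 4) / [30] = (1/30)w^3 - (1/30)w^2 - (8/15)w + 8/15
L_2(w) = (w + 4)(w + 1)(w - 4) / [-30] = -(1/30)w^3 - (1/30)w^2 + (8/15)w + 8/15
L_3(w) = (w + 4)(w + 1)(w - 1) / [120] = (1/120)w^3 + (1/30)w^2 - (1/120)w - 1/30
g(w) = (-1)·L_0 + 1·L_1 + (-2)·L_2 + 0·L_3
Only the constant term is needed; take it from each L_i and combine:
(-1)·(-1/30) + 1·(8/15) + (-2)·(8/15) + 0·(-1/30) = -1/2

-1/2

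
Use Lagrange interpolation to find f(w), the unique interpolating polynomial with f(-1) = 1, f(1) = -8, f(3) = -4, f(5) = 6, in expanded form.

L_0(w) = (w - 1)(w - 3)(w - 5) / [-48] = -(1/48)w^3 + (3/16)w^2 - (23/48)w + 5/16
L_1(w) = (w + 1)(w - 3)(w - 5) / [16] = (1/16)w^3 - (7/16)w^2 + (7/16)w + 15/16
L_2(w) = (w + 1)(w - 1)(w - 5) / [-16] = -(1/16)w^3 + (5/16)w^2 + (1/16)w - 5/16
L_3(w) = (w + 1)(w - 1)(w - 3) / [48] = (1/48)w^3 - (1/16)w^2 - (1/48)w + 1/16
f(w) = 1·L_0 + (-8)·L_1 + (-4)·L_2 + 6·L_3
  1·L_0(w) = -(1/48)w^3 + (3/16)w^2 - (23/48)w + 5/16
  (-8)·L_1(w) = -(1/2)w^3 + (7/2)w^2 - (7/2)w - 15/2
  (-4)·L_2(w) = (1/4)w^3 - (5/4)w^2 - (1/4)w + 5/4
  6·L_3(w) = (1/8)w^3 - (3/8)w^2 - (1/8)w + 3/8
Adding term by term: -(7/48)w^3 + (33/16)w^2 - (209/48)w - 89/16

f(w) = -(7/48)w^3 + (33/16)w^2 - (209/48)w - 89/16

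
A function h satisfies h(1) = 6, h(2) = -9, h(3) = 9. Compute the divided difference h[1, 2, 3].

h[1,2] = (-9 - 6) / (2 - 1) = -15
h[2,3] = (9 - (-9)) / (3 - 2) = 18
h[1,2,3] = (18 - (-15)) / (3 - 1) = 33/2

33/2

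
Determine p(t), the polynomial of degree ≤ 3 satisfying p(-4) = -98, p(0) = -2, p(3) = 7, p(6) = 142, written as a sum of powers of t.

Build the Lagrange basis polynomials:
L_0(t) = t(t - 3)(t - 6) / [-280] = -(1/280)t^3 + (9/280)t^2 - (9/140)t
L_1(t) = (t + 4)(t - 3)(t - 6) / [72] = (1/72)t^3 - (5/72)t^2 - (1/4)t + 1
L_2(t) = (t + 4)t(t - 6) / [-63] = -(1/63)t^3 + (2/63)t^2 + (8/21)t
L_3(t) = (t + 4)t(t - 3) / [180] = (1/180)t^3 + (1/180)t^2 - (1/15)t
p(t) = (-98)·L_0 + (-2)·L_1 + 7·L_2 + 142·L_3
  (-98)·L_0(t) = (7/20)t^3 - (63/20)t^2 + (63/10)t
  (-2)·L_1(t) = -(1/36)t^3 + (5/36)t^2 + (1/2)t - 2
  7·L_2(t) = -(1/9)t^3 + (2/9)t^2 + (8/3)t
  142·L_3(t) = (71/90)t^3 + (71/90)t^2 - (142/15)t
Adding term by term: t^3 - 2t^2 - 2

p(t) = t^3 - 2t^2 - 2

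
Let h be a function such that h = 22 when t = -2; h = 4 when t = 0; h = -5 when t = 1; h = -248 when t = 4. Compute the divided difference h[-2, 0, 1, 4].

-3

h[-2,0] = (4 - 22) / (0 - (-2)) = -9
h[0,1] = (-5 - 4) / (1 - 0) = -9
h[1,4] = (-248 - (-5)) / (4 - 1) = -81
h[-2,0,1] = (-9 - (-9)) / (1 - (-2)) = 0
h[0,1,4] = (-81 - (-9)) / (4 - 0) = -18
h[-2,0,1,4] = (-18 - 0) / (4 - (-2)) = -3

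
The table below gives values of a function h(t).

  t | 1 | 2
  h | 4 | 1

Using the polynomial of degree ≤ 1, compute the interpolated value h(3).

-2

L_0(3) = (1)/[(-1)] = -1
L_1(3) = (2)/[(1)] = 2
Sum: 4·(-1) + 1·(2) = -2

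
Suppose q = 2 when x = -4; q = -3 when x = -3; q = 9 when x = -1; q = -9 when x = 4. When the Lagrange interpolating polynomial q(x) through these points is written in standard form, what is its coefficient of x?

Build the Lagrange basis polynomials:
L_0(x) = (x + 3)(x + 1)(x - 4) / [-24] = -(1/24)x^3 + (13/24)x + 1/2
L_1(x) = (x + 4)(x + 1)(x - 4) / [14] = (1/14)x^3 + (1/14)x^2 - (8/7)x - 8/7
L_2(x) = (x + 4)(x + 3)(x - 4) / [-30] = -(1/30)x^3 - (1/10)x^2 + (8/15)x + 8/5
L_3(x) = (x + 4)(x + 3)(x + 1) / [280] = (1/280)x^3 + (1/35)x^2 + (19/280)x + 3/70
q(x) = 2·L_0 + (-3)·L_1 + 9·L_2 + (-9)·L_3
Only the coefficient of x is needed; take it from each L_i and combine:
2·(13/24) + (-3)·(-8/7) + 9·(8/15) + (-9)·(19/280) = 7309/840

7309/840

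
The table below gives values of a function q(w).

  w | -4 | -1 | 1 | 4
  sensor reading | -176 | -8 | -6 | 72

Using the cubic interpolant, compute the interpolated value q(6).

Using Newton's divided-difference form:
q[-4,-1] = (-8 - (-176)) / (-1 - (-4)) = 56
q[-1,1] = (-6 - (-8)) / (1 - (-1)) = 1
q[1,4] = (72 - (-6)) / (4 - 1) = 26
q[-4,-1,1] = (1 - 56) / (1 - (-4)) = -11
q[-1,1,4] = (26 - 1) / (4 - (-1)) = 5
q[-4,-1,1,4] = (5 - (-11)) / (4 - (-4)) = 2
q(6) = -176 + 56·(10) + (-11)·(10)·(7) + 2·(10)·(7)·(5) = 314

314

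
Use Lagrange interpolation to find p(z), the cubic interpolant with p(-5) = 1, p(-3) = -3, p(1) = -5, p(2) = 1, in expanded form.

p(z) = (3/20)z^3 + (13/10)z^2 + (21/20)z - 15/2

Build the Lagrange basis polynomials:
L_0(z) = (z + 3)(z - 1)(z - 2) / [-84] = -(1/84)z^3 + (1/12)z - 1/14
L_1(z) = (z + 5)(z - 1)(z - 2) / [40] = (1/40)z^3 + (1/20)z^2 - (13/40)z + 1/4
L_2(z) = (z + 5)(z + 3)(z - 2) / [-24] = -(1/24)z^3 - (1/4)z^2 + (1/24)z + 5/4
L_3(z) = (z + 5)(z + 3)(z - 1) / [35] = (1/35)z^3 + (1/5)z^2 + (1/5)z - 3/7
p(z) = 1·L_0 + (-3)·L_1 + (-5)·L_2 + 1·L_3
  1·L_0(z) = -(1/84)z^3 + (1/12)z - 1/14
  (-3)·L_1(z) = -(3/40)z^3 - (3/20)z^2 + (39/40)z - 3/4
  (-5)·L_2(z) = (5/24)z^3 + (5/4)z^2 - (5/24)z - 25/4
  1·L_3(z) = (1/35)z^3 + (1/5)z^2 + (1/5)z - 3/7
Adding term by term: (3/20)z^3 + (13/10)z^2 + (21/20)z - 15/2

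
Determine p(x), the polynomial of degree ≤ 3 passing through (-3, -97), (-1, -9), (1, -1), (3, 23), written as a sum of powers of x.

Newton's divided differences:
p[-3,-1] = (-9 - (-97)) / (-1 - (-3)) = 44
p[-1,1] = (-1 - (-9)) / (1 - (-1)) = 4
p[1,3] = (23 - (-1)) / (3 - 1) = 12
p[-3,-1,1] = (4 - 44) / (1 - (-3)) = -10
p[-1,1,3] = (12 - 4) / (3 - (-1)) = 2
p[-3,-1,1,3] = (2 - (-10)) / (3 - (-3)) = 2
p(x) = -97 + 44·(x + 3) + (-10)·(x + 3)(x + 1) + 2·(x + 3)(x + 1)(x - 1)
Expanding: p(x) = 2x^3 - 4x^2 + 2x - 1

p(x) = 2x^3 - 4x^2 + 2x - 1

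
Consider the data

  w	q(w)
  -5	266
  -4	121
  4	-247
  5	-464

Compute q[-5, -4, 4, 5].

-3

q[-5,-4] = (121 - 266) / (-4 - (-5)) = -145
q[-4,4] = (-247 - 121) / (4 - (-4)) = -46
q[4,5] = (-464 - (-247)) / (5 - 4) = -217
q[-5,-4,4] = (-46 - (-145)) / (4 - (-5)) = 11
q[-4,4,5] = (-217 - (-46)) / (5 - (-4)) = -19
q[-5,-4,4,5] = (-19 - 11) / (5 - (-5)) = -3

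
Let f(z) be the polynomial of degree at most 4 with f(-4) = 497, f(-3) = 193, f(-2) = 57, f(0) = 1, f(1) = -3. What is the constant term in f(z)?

1

Build the Lagrange basis polynomials:
L_0(z) = (z + 3)(z + 2)z(z - 1) / [40] = (1/40)z^4 + (1/10)z^3 + (1/40)z^2 - (3/20)z
L_1(z) = (z + 4)(z + 2)z(z - 1) / [-12] = -(1/12)z^4 - (5/12)z^3 - (1/6)z^2 + (2/3)z
L_2(z) = (z + 4)(z + 3)z(z - 1) / [12] = (1/12)z^4 + (1/2)z^3 + (5/12)z^2 - z
L_3(z) = (z + 4)(z + 3)(z + 2)(z - 1) / [-24] = -(1/24)z^4 - (1/3)z^3 - (17/24)z^2 + (1/12)z + 1
L_4(z) = (z + 4)(z + 3)(z + 2)z / [60] = (1/60)z^4 + (3/20)z^3 + (13/30)z^2 + (2/5)z
f(z) = 497·L_0 + 193·L_1 + 57·L_2 + 1·L_3 + (-3)·L_4
Only the constant term is needed; take it from each L_i and combine:
497·(0) + 193·(0) + 57·(0) + 1·(1) + (-3)·(0) = 1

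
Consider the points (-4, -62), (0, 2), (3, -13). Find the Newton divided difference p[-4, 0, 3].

-3

p[-4,0] = (2 - (-62)) / (0 - (-4)) = 16
p[0,3] = (-13 - 2) / (3 - 0) = -5
p[-4,0,3] = (-5 - 16) / (3 - (-4)) = -3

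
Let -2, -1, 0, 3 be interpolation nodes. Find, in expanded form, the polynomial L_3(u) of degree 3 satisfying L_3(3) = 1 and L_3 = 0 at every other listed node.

L_3(u) = (1/60)u^3 + (1/20)u^2 + (1/30)u

L_3(u) = (u + 2)(u + 1)u / [(5)·(4)·(3)]
       = (u^3 + 3u^2 + 2u) / (60)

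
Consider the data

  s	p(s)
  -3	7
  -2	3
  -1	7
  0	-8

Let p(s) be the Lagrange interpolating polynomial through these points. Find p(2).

Evaluate each Lagrange basis at s = 2:
L_0(2) = (4)·(3)·(2)/[(-1)·(-2)·(-3)] = -4
L_1(2) = (5)·(3)·(2)/[(1)·(-1)·(-2)] = 15
L_2(2) = (5)·(4)·(2)/[(2)·(1)·(-1)] = -20
L_3(2) = (5)·(4)·(3)/[(3)·(2)·(1)] = 10
Sum: 7·(-4) + 3·(15) + 7·(-20) + (-8)·(10) = -203

-203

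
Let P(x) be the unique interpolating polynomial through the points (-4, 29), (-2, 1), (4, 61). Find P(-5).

Using Newton's divided-difference form:
P[-4,-2] = (1 - 29) / (-2 - (-4)) = -14
P[-2,4] = (61 - 1) / (4 - (-2)) = 10
P[-4,-2,4] = (10 - (-14)) / (4 - (-4)) = 3
P(-5) = 29 + (-14)·(-1) + 3·(-1)·(-3) = 52

52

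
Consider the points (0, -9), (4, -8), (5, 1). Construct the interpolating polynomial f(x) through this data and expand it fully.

L_0(x) = (x - 4)(x - 5) / [20] = (1/20)x^2 - (9/20)x + 1
L_1(x) = x(x - 5) / [-4] = -(1/4)x^2 + (5/4)x
L_2(x) = x(x - 4) / [5] = (1/5)x^2 - (4/5)x
f(x) = (-9)·L_0 + (-8)·L_1 + 1·L_2
  (-9)·L_0(x) = -(9/20)x^2 + (81/20)x - 9
  (-8)·L_1(x) = 2x^2 - 10x
  1·L_2(x) = (1/5)x^2 - (4/5)x
Adding term by term: (7/4)x^2 - (27/4)x - 9

f(x) = (7/4)x^2 - (27/4)x - 9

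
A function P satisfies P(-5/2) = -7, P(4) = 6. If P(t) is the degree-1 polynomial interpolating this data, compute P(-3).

-8

Evaluate each Lagrange basis at t = -3:
L_0(-3) = (-7)/[(-13/2)] = 14/13
L_1(-3) = (-1/2)/[(13/2)] = -1/13
Sum: (-7)·(14/13) + 6·(-1/13) = -8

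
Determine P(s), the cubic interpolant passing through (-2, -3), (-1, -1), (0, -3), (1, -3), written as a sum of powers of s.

Newton's divided differences:
P[-2,-1] = (-1 - (-3)) / (-1 - (-2)) = 2
P[-1,0] = (-3 - (-1)) / (0 - (-1)) = -2
P[0,1] = (-3 - (-3)) / (1 - 0) = 0
P[-2,-1,0] = (-2 - 2) / (0 - (-2)) = -2
P[-1,0,1] = (0 - (-2)) / (1 - (-1)) = 1
P[-2,-1,0,1] = (1 - (-2)) / (1 - (-2)) = 1
P(s) = -3 + 2·(s + 2) + (-2)·(s + 2)(s + 1) + 1·(s + 2)(s + 1)s
Expanding: P(s) = s^3 + s^2 - 2s - 3

P(s) = s^3 + s^2 - 2s - 3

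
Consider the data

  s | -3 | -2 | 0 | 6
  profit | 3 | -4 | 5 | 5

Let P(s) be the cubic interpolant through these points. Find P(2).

L_0(2) = (4)·(2)·(-4)/[(-1)·(-3)·(-9)] = 32/27
L_1(2) = (5)·(2)·(-4)/[(1)·(-2)·(-8)] = -5/2
L_2(2) = (5)·(4)·(-4)/[(3)·(2)·(-6)] = 20/9
L_3(2) = (5)·(4)·(2)/[(9)·(8)·(6)] = 5/54
Sum: 3·(32/27) + (-4)·(-5/2) + 5·(20/9) + 5·(5/54) = 1357/54

1357/54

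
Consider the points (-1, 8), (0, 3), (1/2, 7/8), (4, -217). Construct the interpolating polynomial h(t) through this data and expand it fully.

L_0(t) = t(t - 1/2)(t - 4) / [-15/2] = -(2/15)t^3 + (3/5)t^2 - (4/15)t
L_1(t) = (t + 1)(t - 1/2)(t - 4) / [2] = (1/2)t^3 - (7/4)t^2 - (5/4)t + 1
L_2(t) = (t + 1)t(t - 4) / [-21/8] = -(8/21)t^3 + (8/7)t^2 + (32/21)t
L_3(t) = (t + 1)t(t - 1/2) / [70] = (1/70)t^3 + (1/140)t^2 - (1/140)t
h(t) = 8·L_0 + 3·L_1 + (7/8)·L_2 + (-217)·L_3
  8·L_0(t) = -(16/15)t^3 + (24/5)t^2 - (32/15)t
  3·L_1(t) = (3/2)t^3 - (21/4)t^2 - (15/4)t + 3
  (7/8)·L_2(t) = -(1/3)t^3 + t^2 + (4/3)t
  (-217)·L_3(t) = -(31/10)t^3 - (31/20)t^2 + (31/20)t
Adding term by term: -3t^3 - t^2 - 3t + 3

h(t) = -3t^3 - t^2 - 3t + 3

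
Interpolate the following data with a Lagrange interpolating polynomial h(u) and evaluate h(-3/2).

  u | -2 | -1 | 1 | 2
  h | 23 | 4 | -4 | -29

L_0(-3/2) = (-1/2)·(-5/2)·(-7/2)/[(-1)·(-3)·(-4)] = 35/96
L_1(-3/2) = (1/2)·(-5/2)·(-7/2)/[(1)·(-2)·(-3)] = 35/48
L_2(-3/2) = (1/2)·(-1/2)·(-7/2)/[(3)·(2)·(-1)] = -7/48
L_3(-3/2) = (1/2)·(-1/2)·(-5/2)/[(4)·(3)·(1)] = 5/96
Sum: 23·(35/96) + 4·(35/48) + (-4)·(-7/48) + (-29)·(5/96) = 83/8

83/8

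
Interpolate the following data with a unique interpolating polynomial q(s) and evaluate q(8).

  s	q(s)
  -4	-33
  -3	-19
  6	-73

-129

Using Newton's divided-difference form:
q[-4,-3] = (-19 - (-33)) / (-3 - (-4)) = 14
q[-3,6] = (-73 - (-19)) / (6 - (-3)) = -6
q[-4,-3,6] = (-6 - 14) / (6 - (-4)) = -2
q(8) = -33 + 14·(12) + (-2)·(12)·(11) = -129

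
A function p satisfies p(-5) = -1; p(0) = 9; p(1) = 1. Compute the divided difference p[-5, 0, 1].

p[-5,0] = (9 - (-1)) / (0 - (-5)) = 2
p[0,1] = (1 - 9) / (1 - 0) = -8
p[-5,0,1] = (-8 - 2) / (1 - (-5)) = -5/3

-5/3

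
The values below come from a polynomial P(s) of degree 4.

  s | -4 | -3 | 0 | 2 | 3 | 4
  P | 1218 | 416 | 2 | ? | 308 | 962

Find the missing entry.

The 5 known values determine P uniquely (degree ≤ 4).
L_0(2) = (5)·(2)·(-1)·(-2)/[(-1)·(-4)·(-7)·(-8)] = 5/56
L_1(2) = (6)·(2)·(-1)·(-2)/[(1)·(-3)·(-6)·(-7)] = -4/21
L_2(2) = (6)·(5)·(-1)·(-2)/[(4)·(3)·(-3)·(-4)] = 5/12
L_3(2) = (6)·(5)·(2)·(-2)/[(7)·(6)·(3)·(-1)] = 20/21
L_4(2) = (6)·(5)·(2)·(-1)/[(8)·(7)·(4)·(1)] = -15/56
Sum: 1218·(5/56) + 416·(-4/21) + 2·(5/12) + 308·(20/21) + 962·(-15/56) = 66

66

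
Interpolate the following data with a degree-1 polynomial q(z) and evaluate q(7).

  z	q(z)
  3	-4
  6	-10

-12

L_0(7) = (1)/[(-3)] = -1/3
L_1(7) = (4)/[(3)] = 4/3
Sum: (-4)·(-1/3) + (-10)·(4/3) = -12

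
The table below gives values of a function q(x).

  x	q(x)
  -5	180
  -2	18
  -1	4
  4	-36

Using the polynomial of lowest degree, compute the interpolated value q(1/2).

-1/8

L_0(1/2) = (5/2)·(3/2)·(-7/2)/[(-3)·(-4)·(-9)] = 35/288
L_1(1/2) = (11/2)·(3/2)·(-7/2)/[(3)·(-1)·(-6)] = -77/48
L_2(1/2) = (11/2)·(5/2)·(-7/2)/[(4)·(1)·(-5)] = 77/32
L_3(1/2) = (11/2)·(5/2)·(3/2)/[(9)·(6)·(5)] = 11/144
Sum: 180·(35/288) + 18·(-77/48) + 4·(77/32) + (-36)·(11/144) = -1/8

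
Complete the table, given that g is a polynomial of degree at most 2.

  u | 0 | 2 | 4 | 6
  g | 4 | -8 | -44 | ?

-104

The 3 known values determine g uniquely (degree ≤ 2).
Evaluate each Lagrange basis at u = 6:
L_0(6) = (4)·(2)/[(-2)·(-4)] = 1
L_1(6) = (6)·(2)/[(2)·(-2)] = -3
L_2(6) = (6)·(4)/[(4)·(2)] = 3
Sum: 4·(1) + (-8)·(-3) + (-44)·(3) = -104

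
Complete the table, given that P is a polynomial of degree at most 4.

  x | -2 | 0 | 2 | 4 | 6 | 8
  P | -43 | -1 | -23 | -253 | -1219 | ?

-3833

The 5 known values determine P uniquely (degree ≤ 4).
Evaluate each Lagrange basis at x = 8:
L_0(8) = (8)·(6)·(4)·(2)/[(-2)·(-4)·(-6)·(-8)] = 1
L_1(8) = (10)·(6)·(4)·(2)/[(2)·(-2)·(-4)·(-6)] = -5
L_2(8) = (10)·(8)·(4)·(2)/[(4)·(2)·(-2)·(-4)] = 10
L_3(8) = (10)·(8)·(6)·(2)/[(6)·(4)·(2)·(-2)] = -10
L_4(8) = (10)·(8)·(6)·(4)/[(8)·(6)·(4)·(2)] = 5
Sum: (-43)·(1) + (-1)·(-5) + (-23)·(10) + (-253)·(-10) + (-1219)·(5) = -3833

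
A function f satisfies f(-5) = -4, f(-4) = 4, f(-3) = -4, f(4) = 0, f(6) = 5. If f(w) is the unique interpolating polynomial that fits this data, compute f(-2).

L_0(-2) = (2)·(1)·(-6)·(-8)/[(-1)·(-2)·(-9)·(-11)] = 16/33
L_1(-2) = (3)·(1)·(-6)·(-8)/[(1)·(-1)·(-8)·(-10)] = -9/5
L_2(-2) = (3)·(2)·(-6)·(-8)/[(2)·(1)·(-7)·(-9)] = 16/7
L_3(-2) = (3)·(2)·(1)·(-8)/[(9)·(8)·(7)·(-2)] = 1/21
L_4(-2) = (3)·(2)·(1)·(-6)/[(11)·(10)·(9)·(2)] = -1/55
Sum: (-4)·(16/33) + 4·(-9/5) + (-4)·(16/7) + 0 + 5·(-1/55) = -21221/1155

-21221/1155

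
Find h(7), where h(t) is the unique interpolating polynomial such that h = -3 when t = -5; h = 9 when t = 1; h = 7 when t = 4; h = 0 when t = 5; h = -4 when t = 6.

188/165

Evaluate each Lagrange basis at t = 7:
L_0(7) = (6)·(3)·(2)·(1)/[(-6)·(-9)·(-10)·(-11)] = 1/165
L_1(7) = (12)·(3)·(2)·(1)/[(6)·(-3)·(-4)·(-5)] = -1/5
L_2(7) = (12)·(6)·(2)·(1)/[(9)·(3)·(-1)·(-2)] = 8/3
L_3(7) = (12)·(6)·(3)·(1)/[(10)·(4)·(1)·(-1)] = -27/5
L_4(7) = (12)·(6)·(3)·(2)/[(11)·(5)·(2)·(1)] = 216/55
Sum: (-3)·(1/165) + 9·(-1/5) + 7·(8/3) + 0 + (-4)·(216/55) = 188/165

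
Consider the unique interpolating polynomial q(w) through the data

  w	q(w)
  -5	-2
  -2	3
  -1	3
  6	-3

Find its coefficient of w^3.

13/462

The leading coefficient equals the top divided difference q[-5,-2,-1,6].
q[-5,-2] = (3 - (-2)) / (-2 - (-5)) = 5/3
q[-2,-1] = (3 - 3) / (-1 - (-2)) = 0
q[-1,6] = (-3 - 3) / (6 - (-1)) = -6/7
q[-5,-2,-1] = (0 - 5/3) / (-1 - (-5)) = -5/12
q[-2,-1,6] = (-6/7 - 0) / (6 - (-2)) = -3/28
q[-5,-2,-1,6] = (-3/28 - (-5/12)) / (6 - (-5)) = 13/462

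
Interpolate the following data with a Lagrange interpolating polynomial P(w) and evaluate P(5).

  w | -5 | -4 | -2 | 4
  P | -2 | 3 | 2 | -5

11/2

Evaluate each Lagrange basis at w = 5:
L_0(5) = (9)·(7)·(1)/[(-1)·(-3)·(-9)] = -7/3
L_1(5) = (10)·(7)·(1)/[(1)·(-2)·(-8)] = 35/8
L_2(5) = (10)·(9)·(1)/[(3)·(2)·(-6)] = -5/2
L_3(5) = (10)·(9)·(7)/[(9)·(8)·(6)] = 35/24
Sum: (-2)·(-7/3) + 3·(35/8) + 2·(-5/2) + (-5)·(35/24) = 11/2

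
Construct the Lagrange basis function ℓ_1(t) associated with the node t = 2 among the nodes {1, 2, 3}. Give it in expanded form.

ℓ_1(t) = (t - 1)(t - 3) / [(1)·(-1)]
       = (t^2 - 4t + 3) / (-1)

ℓ_1(t) = -t^2 + 4t - 3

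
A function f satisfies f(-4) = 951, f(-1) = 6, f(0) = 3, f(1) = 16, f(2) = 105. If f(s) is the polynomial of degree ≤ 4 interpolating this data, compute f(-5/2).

Using Newton's divided-difference form:
f[-4,-1] = (6 - 951) / (-1 - (-4)) = -315
f[-1,0] = (3 - 6) / (0 - (-1)) = -3
f[0,1] = (16 - 3) / (1 - 0) = 13
f[1,2] = (105 - 16) / (2 - 1) = 89
f[-4,-1,0] = (-3 - (-315)) / (0 - (-4)) = 78
f[-1,0,1] = (13 - (-3)) / (1 - (-1)) = 8
f[0,1,2] = (89 - 13) / (2 - 0) = 38
f[-4,-1,0,1] = (8 - 78) / (1 - (-4)) = -14
f[-1,0,1,2] = (38 - 8) / (2 - (-1)) = 10
f[-4,-1,0,1,2] = (10 - (-14)) / (2 - (-4)) = 4
f(-5/2) = 951 + (-315)·(3/2) + 78·(3/2)·(-3/2) + (-14)·(3/2)·(-3/2)·(-5/2) + 4·(3/2)·(-3/2)·(-5/2)·(-7/2) = 291/2

291/2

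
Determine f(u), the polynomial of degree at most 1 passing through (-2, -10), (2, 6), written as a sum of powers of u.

L_0(u) = (u - 2) / [-4] = -(1/4)u + 1/2
L_1(u) = (u + 2) / [4] = (1/4)u + 1/2
f(u) = (-10)·L_0 + 6·L_1
  (-10)·L_0(u) = (5/2)u - 5
  6·L_1(u) = (3/2)u + 3
Adding term by term: 4u - 2

f(u) = 4u - 2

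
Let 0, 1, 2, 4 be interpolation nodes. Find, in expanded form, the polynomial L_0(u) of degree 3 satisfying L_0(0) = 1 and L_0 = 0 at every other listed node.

L_0(u) = -(1/8)u^3 + (7/8)u^2 - (7/4)u + 1

L_0(u) = (u - 1)(u - 2)(u - 4) / [(-1)·(-2)·(-4)]
       = (u^3 - 7u^2 + 14u - 8) / (-8)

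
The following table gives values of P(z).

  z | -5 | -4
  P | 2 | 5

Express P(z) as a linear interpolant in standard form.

P(z) = 3z + 17

Build the Lagrange basis polynomials:
L_0(z) = (z + 4) / [-1] = -z - 4
L_1(z) = (z + 5) / [1] = z + 5
P(z) = 2·L_0 + 5·L_1
  2·L_0(z) = -2z - 8
  5·L_1(z) = 5z + 25
Adding term by term: 3z + 17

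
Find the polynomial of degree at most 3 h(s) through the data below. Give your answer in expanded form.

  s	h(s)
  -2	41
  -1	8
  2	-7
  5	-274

Build the Lagrange basis polynomials:
L_0(s) = (s + 1)(s - 2)(s - 5) / [-28] = -(1/28)s^3 + (3/14)s^2 - (3/28)s - 5/14
L_1(s) = (s + 2)(s - 2)(s - 5) / [18] = (1/18)s^3 - (5/18)s^2 - (2/9)s + 10/9
L_2(s) = (s + 2)(s + 1)(s - 5) / [-36] = -(1/36)s^3 + (1/18)s^2 + (13/36)s + 5/18
L_3(s) = (s + 2)(s + 1)(s - 2) / [126] = (1/126)s^3 + (1/126)s^2 - (2/63)s - 2/63
h(s) = 41·L_0 + 8·L_1 + (-7)·L_2 + (-274)·L_3
  41·L_0(s) = -(41/28)s^3 + (123/14)s^2 - (123/28)s - 205/14
  8·L_1(s) = (4/9)s^3 - (20/9)s^2 - (16/9)s + 80/9
  (-7)·L_2(s) = (7/36)s^3 - (7/18)s^2 - (91/36)s - 35/18
  (-274)·L_3(s) = -(137/63)s^3 - (137/63)s^2 + (548/63)s + 548/63
Adding term by term: -3s^3 + 4s^2 + 1

h(s) = -3s^3 + 4s^2 + 1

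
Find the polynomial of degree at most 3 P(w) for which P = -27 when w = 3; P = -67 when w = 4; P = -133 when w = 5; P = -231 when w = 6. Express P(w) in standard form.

P(w) = -w^3 - w^2 + 4w - 3

L_0(w) = (w - 4)(w - 5)(w - 6) / [-6] = -(1/6)w^3 + (5/2)w^2 - (37/3)w + 20
L_1(w) = (w - 3)(w - 5)(w - 6) / [2] = (1/2)w^3 - 7w^2 + (63/2)w - 45
L_2(w) = (w - 3)(w - 4)(w - 6) / [-2] = -(1/2)w^3 + (13/2)w^2 - 27w + 36
L_3(w) = (w - 3)(w - 4)(w - 5) / [6] = (1/6)w^3 - 2w^2 + (47/6)w - 10
P(w) = (-27)·L_0 + (-67)·L_1 + (-133)·L_2 + (-231)·L_3
  (-27)·L_0(w) = (9/2)w^3 - (135/2)w^2 + 333w - 540
  (-67)·L_1(w) = -(67/2)w^3 + 469w^2 - (4221/2)w + 3015
  (-133)·L_2(w) = (133/2)w^3 - (1729/2)w^2 + 3591w - 4788
  (-231)·L_3(w) = -(77/2)w^3 + 462w^2 - (3619/2)w + 2310
Adding term by term: -w^3 - w^2 + 4w - 3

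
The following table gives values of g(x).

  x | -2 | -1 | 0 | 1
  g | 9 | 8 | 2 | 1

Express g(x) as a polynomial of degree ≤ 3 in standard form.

Newton's divided differences:
g[-2,-1] = (8 - 9) / (-1 - (-2)) = -1
g[-1,0] = (2 - 8) / (0 - (-1)) = -6
g[0,1] = (1 - 2) / (1 - 0) = -1
g[-2,-1,0] = (-6 - (-1)) / (0 - (-2)) = -5/2
g[-1,0,1] = (-1 - (-6)) / (1 - (-1)) = 5/2
g[-2,-1,0,1] = (5/2 - (-5/2)) / (1 - (-2)) = 5/3
g(x) = 9 + (-1)·(x + 2) + (-5/2)·(x + 2)(x + 1) + (5/3)·(x + 2)(x + 1)x
Expanding: g(x) = (5/3)x^3 + (5/2)x^2 - (31/6)x + 2

g(x) = (5/3)x^3 + (5/2)x^2 - (31/6)x + 2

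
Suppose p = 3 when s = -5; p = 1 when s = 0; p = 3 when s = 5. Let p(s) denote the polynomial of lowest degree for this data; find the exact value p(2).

33/25

Using Newton's divided-difference form:
p[-5,0] = (1 - 3) / (0 - (-5)) = -2/5
p[0,5] = (3 - 1) / (5 - 0) = 2/5
p[-5,0,5] = (2/5 - (-2/5)) / (5 - (-5)) = 2/25
p(2) = 3 + (-2/5)·(7) + (2/25)·(7)·(2) = 33/25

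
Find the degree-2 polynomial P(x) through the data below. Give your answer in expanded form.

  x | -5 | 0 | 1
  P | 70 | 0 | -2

L_0(x) = x(x - 1) / [30] = (1/30)x^2 - (1/30)x
L_1(x) = (x + 5)(x - 1) / [-5] = -(1/5)x^2 - (4/5)x + 1
L_2(x) = (x + 5)x / [6] = (1/6)x^2 + (5/6)x
P(x) = 70·L_0 + 0·L_1 + (-2)·L_2
  70·L_0(x) = (7/3)x^2 - (7/3)x
  0·L_1(x) = 0
  (-2)·L_2(x) = -(1/3)x^2 - (5/3)x
Adding term by term: 2x^2 - 4x

P(x) = 2x^2 - 4x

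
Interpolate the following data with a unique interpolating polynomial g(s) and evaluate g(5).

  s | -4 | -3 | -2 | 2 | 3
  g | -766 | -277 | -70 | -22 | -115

-973

L_0(5) = (8)·(7)·(3)·(2)/[(-1)·(-2)·(-6)·(-7)] = 4
L_1(5) = (9)·(7)·(3)·(2)/[(1)·(-1)·(-5)·(-6)] = -63/5
L_2(5) = (9)·(8)·(3)·(2)/[(2)·(1)·(-4)·(-5)] = 54/5
L_3(5) = (9)·(8)·(7)·(2)/[(6)·(5)·(4)·(-1)] = -42/5
L_4(5) = (9)·(8)·(7)·(3)/[(7)·(6)·(5)·(1)] = 36/5
Sum: (-766)·(4) + (-277)·(-63/5) + (-70)·(54/5) + (-22)·(-42/5) + (-115)·(36/5) = -973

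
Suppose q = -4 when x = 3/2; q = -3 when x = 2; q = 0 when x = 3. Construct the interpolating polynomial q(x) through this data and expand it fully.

q(x) = (2/3)x^2 - (1/3)x - 5

Build the Lagrange basis polynomials:
L_0(x) = (x - 2)(x - 3) / [3/4] = (4/3)x^2 - (20/3)x + 8
L_1(x) = (x - 3/2)(x - 3) / [-1/2] = -2x^2 + 9x - 9
L_2(x) = (x - 3/2)(x - 2) / [3/2] = (2/3)x^2 - (7/3)x + 2
q(x) = (-4)·L_0 + (-3)·L_1 + 0·L_2
  (-4)·L_0(x) = -(16/3)x^2 + (80/3)x - 32
  (-3)·L_1(x) = 6x^2 - 27x + 27
  0·L_2(x) = 0
Adding term by term: (2/3)x^2 - (1/3)x - 5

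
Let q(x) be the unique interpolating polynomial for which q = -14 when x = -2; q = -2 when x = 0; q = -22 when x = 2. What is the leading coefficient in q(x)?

-4

The leading coefficient equals the top divided difference q[-2,0,2].
q[-2,0] = (-2 - (-14)) / (0 - (-2)) = 6
q[0,2] = (-22 - (-2)) / (2 - 0) = -10
q[-2,0,2] = (-10 - 6) / (2 - (-2)) = -4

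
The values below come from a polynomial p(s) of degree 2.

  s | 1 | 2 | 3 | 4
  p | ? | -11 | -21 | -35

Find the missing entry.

The 3 known values determine p uniquely (degree ≤ 2).
Evaluate each Lagrange basis at s = 1:
L_0(1) = (-2)·(-3)/[(-1)·(-2)] = 3
L_1(1) = (-1)·(-3)/[(1)·(-1)] = -3
L_2(1) = (-1)·(-2)/[(2)·(1)] = 1
Sum: (-11)·(3) + (-21)·(-3) + (-35)·(1) = -5

-5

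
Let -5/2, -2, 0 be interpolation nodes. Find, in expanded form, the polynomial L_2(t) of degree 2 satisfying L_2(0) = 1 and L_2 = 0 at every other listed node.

L_2(t) = (t + 5/2)(t + 2) / [(5/2)·(2)]
       = (t^2 + (9/2)t + 5) / (5)

L_2(t) = (1/5)t^2 + (9/10)t + 1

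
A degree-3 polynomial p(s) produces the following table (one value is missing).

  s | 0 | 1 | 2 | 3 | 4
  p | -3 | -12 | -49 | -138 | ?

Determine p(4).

-303

The 4 known values determine p uniquely (degree ≤ 3).
L_0(4) = (3)·(2)·(1)/[(-1)·(-2)·(-3)] = -1
L_1(4) = (4)·(2)·(1)/[(1)·(-1)·(-2)] = 4
L_2(4) = (4)·(3)·(1)/[(2)·(1)·(-1)] = -6
L_3(4) = (4)·(3)·(2)/[(3)·(2)·(1)] = 4
Sum: (-3)·(-1) + (-12)·(4) + (-49)·(-6) + (-138)·(4) = -303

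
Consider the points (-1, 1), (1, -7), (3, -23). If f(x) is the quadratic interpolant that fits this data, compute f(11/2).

Using Newton's divided-difference form:
f[-1,1] = (-7 - 1) / (1 - (-1)) = -4
f[1,3] = (-23 - (-7)) / (3 - 1) = -8
f[-1,1,3] = (-8 - (-4)) / (3 - (-1)) = -1
f(11/2) = 1 + (-4)·(13/2) + (-1)·(13/2)·(9/2) = -217/4

-217/4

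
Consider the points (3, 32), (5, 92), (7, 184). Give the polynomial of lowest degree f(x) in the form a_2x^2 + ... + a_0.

f(x) = 4x^2 - 2x + 2

Newton's divided differences:
f[3,5] = (92 - 32) / (5 - 3) = 30
f[5,7] = (184 - 92) / (7 - 5) = 46
f[3,5,7] = (46 - 30) / (7 - 3) = 4
f(x) = 32 + 30·(x - 3) + 4·(x - 3)(x - 5)
Expanding: f(x) = 4x^2 - 2x + 2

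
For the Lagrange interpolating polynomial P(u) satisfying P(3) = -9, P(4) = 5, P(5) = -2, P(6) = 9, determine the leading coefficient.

The leading coefficient equals the top divided difference P[3,4,5,6].
P[3,4] = (5 - (-9)) / (4 - 3) = 14
P[4,5] = (-2 - 5) / (5 - 4) = -7
P[5,6] = (9 - (-2)) / (6 - 5) = 11
P[3,4,5] = (-7 - 14) / (5 - 3) = -21/2
P[4,5,6] = (11 - (-7)) / (6 - 4) = 9
P[3,4,5,6] = (9 - (-21/2)) / (6 - 3) = 13/2

13/2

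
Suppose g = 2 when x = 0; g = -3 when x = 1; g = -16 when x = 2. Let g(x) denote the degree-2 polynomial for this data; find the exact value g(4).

-66

Evaluate each Lagrange basis at x = 4:
L_0(4) = (3)·(2)/[(-1)·(-2)] = 3
L_1(4) = (4)·(2)/[(1)·(-1)] = -8
L_2(4) = (4)·(3)/[(2)·(1)] = 6
Sum: 2·(3) + (-3)·(-8) + (-16)·(6) = -66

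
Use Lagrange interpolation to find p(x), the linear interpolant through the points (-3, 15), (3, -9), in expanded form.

L_0(x) = (x - 3) / [-6] = -(1/6)x + 1/2
L_1(x) = (x + 3) / [6] = (1/6)x + 1/2
p(x) = 15·L_0 + (-9)·L_1
  15·L_0(x) = -(5/2)x + 15/2
  (-9)·L_1(x) = -(3/2)x - 9/2
Adding term by term: -4x + 3

p(x) = -4x + 3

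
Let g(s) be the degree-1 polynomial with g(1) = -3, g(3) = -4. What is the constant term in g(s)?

L_0(s) = (s - 3) / [-2] = -(1/2)s + 3/2
L_1(s) = (s - 1) / [2] = (1/2)s - 1/2
g(s) = (-3)·L_0 + (-4)·L_1
Only the constant term is needed; take it from each L_i and combine:
(-3)·(3/2) + (-4)·(-1/2) = -5/2

-5/2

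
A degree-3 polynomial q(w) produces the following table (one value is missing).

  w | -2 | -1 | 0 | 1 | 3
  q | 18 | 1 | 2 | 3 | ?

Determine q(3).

The 4 known values determine q uniquely (degree ≤ 3).
L_0(3) = (4)·(3)·(2)/[(-1)·(-2)·(-3)] = -4
L_1(3) = (5)·(3)·(2)/[(1)·(-1)·(-2)] = 15
L_2(3) = (5)·(4)·(2)/[(2)·(1)·(-1)] = -20
L_3(3) = (5)·(4)·(3)/[(3)·(2)·(1)] = 10
Sum: 18·(-4) + 1·(15) + 2·(-20) + 3·(10) = -67

-67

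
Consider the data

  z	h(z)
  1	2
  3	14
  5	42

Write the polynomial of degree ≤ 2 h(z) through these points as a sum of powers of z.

Build the Lagrange basis polynomials:
L_0(z) = (z - 3)(z - 5) / [8] = (1/8)z^2 - z + 15/8
L_1(z) = (z - 1)(z - 5) / [-4] = -(1/4)z^2 + (3/2)z - 5/4
L_2(z) = (z - 1)(z - 3) / [8] = (1/8)z^2 - (1/2)z + 3/8
h(z) = 2·L_0 + 14·L_1 + 42·L_2
  2·L_0(z) = (1/4)z^2 - 2z + 15/4
  14·L_1(z) = -(7/2)z^2 + 21z - 35/2
  42·L_2(z) = (21/4)z^2 - 21z + 63/4
Adding term by term: 2z^2 - 2z + 2

h(z) = 2z^2 - 2z + 2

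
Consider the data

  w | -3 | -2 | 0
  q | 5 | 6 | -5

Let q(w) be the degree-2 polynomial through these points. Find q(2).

-100/3

Using Newton's divided-difference form:
q[-3,-2] = (6 - 5) / (-2 - (-3)) = 1
q[-2,0] = (-5 - 6) / (0 - (-2)) = -11/2
q[-3,-2,0] = (-11/2 - 1) / (0 - (-3)) = -13/6
q(2) = 5 + 1·(5) + (-13/6)·(5)·(4) = -100/3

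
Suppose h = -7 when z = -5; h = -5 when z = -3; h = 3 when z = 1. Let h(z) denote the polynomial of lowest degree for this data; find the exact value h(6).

41/2

L_0(6) = (9)·(5)/[(-2)·(-6)] = 15/4
L_1(6) = (11)·(5)/[(2)·(-4)] = -55/8
L_2(6) = (11)·(9)/[(6)·(4)] = 33/8
Sum: (-7)·(15/4) + (-5)·(-55/8) + 3·(33/8) = 41/2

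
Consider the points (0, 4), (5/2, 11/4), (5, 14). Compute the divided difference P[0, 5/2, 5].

P[0,5/2] = (11/4 - 4) / (5/2 - 0) = -1/2
P[5/2,5] = (14 - 11/4) / (5 - 5/2) = 9/2
P[0,5/2,5] = (9/2 - (-1/2)) / (5 - 0) = 1

1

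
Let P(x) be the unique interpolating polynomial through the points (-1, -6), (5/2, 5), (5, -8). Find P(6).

Using Newton's divided-difference form:
P[-1,5/2] = (5 - (-6)) / (5/2 - (-1)) = 22/7
P[5/2,5] = (-8 - 5) / (5 - 5/2) = -26/5
P[-1,5/2,5] = (-26/5 - 22/7) / (5 - (-1)) = -146/105
P(6) = -6 + (22/7)·(7) + (-146/105)·(7)·(7/2) = -271/15

-271/15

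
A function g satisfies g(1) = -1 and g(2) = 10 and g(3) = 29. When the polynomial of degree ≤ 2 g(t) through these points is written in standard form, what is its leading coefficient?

Build the Lagrange basis polynomials:
L_0(t) = (t - 2)(t - 3) / [2] = (1/2)t^2 - (5/2)t + 3
L_1(t) = (t - 1)(t - 3) / [-1] = -t^2 + 4t - 3
L_2(t) = (t - 1)(t - 2) / [2] = (1/2)t^2 - (3/2)t + 1
g(t) = (-1)·L_0 + 10·L_1 + 29·L_2
Only the coefficient of t^2 is needed; take it from each L_i and combine:
(-1)·(1/2) + 10·(-1) + 29·(1/2) = 4

4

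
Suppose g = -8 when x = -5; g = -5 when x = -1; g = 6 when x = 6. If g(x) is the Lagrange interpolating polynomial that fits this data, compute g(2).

-13/11

L_0(2) = (3)·(-4)/[(-4)·(-11)] = -3/11
L_1(2) = (7)·(-4)/[(4)·(-7)] = 1
L_2(2) = (7)·(3)/[(11)·(7)] = 3/11
Sum: (-8)·(-3/11) + (-5)·(1) + 6·(3/11) = -13/11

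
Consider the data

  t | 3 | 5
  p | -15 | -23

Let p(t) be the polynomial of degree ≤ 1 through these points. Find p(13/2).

-29

L_0(13/2) = (3/2)/[(-2)] = -3/4
L_1(13/2) = (7/2)/[(2)] = 7/4
Sum: (-15)·(-3/4) + (-23)·(7/4) = -29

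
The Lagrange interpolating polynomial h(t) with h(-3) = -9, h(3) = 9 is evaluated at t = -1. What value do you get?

Evaluate each Lagrange basis at t = -1:
L_0(-1) = (-4)/[(-6)] = 2/3
L_1(-1) = (2)/[(6)] = 1/3
Sum: (-9)·(2/3) + 9·(1/3) = -3

-3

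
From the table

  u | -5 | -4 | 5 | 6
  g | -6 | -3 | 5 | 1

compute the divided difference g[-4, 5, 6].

-22/45

g[-4,5] = (5 - (-3)) / (5 - (-4)) = 8/9
g[5,6] = (1 - 5) / (6 - 5) = -4
g[-4,5,6] = (-4 - 8/9) / (6 - (-4)) = -22/45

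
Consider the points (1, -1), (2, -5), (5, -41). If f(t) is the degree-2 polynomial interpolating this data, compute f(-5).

-61

L_0(-5) = (-7)·(-10)/[(-1)·(-4)] = 35/2
L_1(-5) = (-6)·(-10)/[(1)·(-3)] = -20
L_2(-5) = (-6)·(-7)/[(4)·(3)] = 7/2
Sum: (-1)·(35/2) + (-5)·(-20) + (-41)·(7/2) = -61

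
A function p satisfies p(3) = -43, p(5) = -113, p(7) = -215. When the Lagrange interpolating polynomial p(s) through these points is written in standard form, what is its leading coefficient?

Build the Lagrange basis polynomials:
L_0(s) = (s - 5)(s - 7) / [8] = (1/8)s^2 - (3/2)s + 35/8
L_1(s) = (s - 3)(s - 7) / [-4] = -(1/4)s^2 + (5/2)s - 21/4
L_2(s) = (s - 3)(s - 5) / [8] = (1/8)s^2 - s + 15/8
p(s) = (-43)·L_0 + (-113)·L_1 + (-215)·L_2
Only the coefficient of s^2 is needed; take it from each L_i and combine:
(-43)·(1/8) + (-113)·(-1/4) + (-215)·(1/8) = -4

-4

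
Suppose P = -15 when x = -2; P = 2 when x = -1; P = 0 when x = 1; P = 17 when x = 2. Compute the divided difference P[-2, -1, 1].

-6

P[-2,-1] = (2 - (-15)) / (-1 - (-2)) = 17
P[-1,1] = (0 - 2) / (1 - (-1)) = -1
P[-2,-1,1] = (-1 - 17) / (1 - (-2)) = -6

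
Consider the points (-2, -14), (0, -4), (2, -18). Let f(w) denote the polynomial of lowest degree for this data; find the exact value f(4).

Evaluate each Lagrange basis at w = 4:
L_0(4) = (4)·(2)/[(-2)·(-4)] = 1
L_1(4) = (6)·(2)/[(2)·(-2)] = -3
L_2(4) = (6)·(4)/[(4)·(2)] = 3
Sum: (-14)·(1) + (-4)·(-3) + (-18)·(3) = -56

-56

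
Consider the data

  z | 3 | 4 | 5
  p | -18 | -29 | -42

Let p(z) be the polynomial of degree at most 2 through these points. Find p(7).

-74

L_0(7) = (3)·(2)/[(-1)·(-2)] = 3
L_1(7) = (4)·(2)/[(1)·(-1)] = -8
L_2(7) = (4)·(3)/[(2)·(1)] = 6
Sum: (-18)·(3) + (-29)·(-8) + (-42)·(6) = -74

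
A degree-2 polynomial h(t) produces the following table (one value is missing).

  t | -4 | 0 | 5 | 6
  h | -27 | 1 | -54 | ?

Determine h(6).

-77

The 3 known values determine h uniquely (degree ≤ 2).
L_0(6) = (6)·(1)/[(-4)·(-9)] = 1/6
L_1(6) = (10)·(1)/[(4)·(-5)] = -1/2
L_2(6) = (10)·(6)/[(9)·(5)] = 4/3
Sum: (-27)·(1/6) + 1·(-1/2) + (-54)·(4/3) = -77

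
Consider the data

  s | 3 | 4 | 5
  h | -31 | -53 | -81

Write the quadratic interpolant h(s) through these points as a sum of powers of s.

Build the Lagrange basis polynomials:
L_0(s) = (s - 4)(s - 5) / [2] = (1/2)s^2 - (9/2)s + 10
L_1(s) = (s - 3)(s - 5) / [-1] = -s^2 + 8s - 15
L_2(s) = (s - 3)(s - 4) / [2] = (1/2)s^2 - (7/2)s + 6
h(s) = (-31)·L_0 + (-53)·L_1 + (-81)·L_2
  (-31)·L_0(s) = -(31/2)s^2 + (279/2)s - 310
  (-53)·L_1(s) = 53s^2 - 424s + 795
  (-81)·L_2(s) = -(81/2)s^2 + (567/2)s - 486
Adding term by term: -3s^2 - s - 1

h(s) = -3s^2 - s - 1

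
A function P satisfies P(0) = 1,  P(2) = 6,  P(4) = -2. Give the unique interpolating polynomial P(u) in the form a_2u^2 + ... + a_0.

Build the Lagrange basis polynomials:
L_0(u) = (u - 2)(u - 4) / [8] = (1/8)u^2 - (3/4)u + 1
L_1(u) = u(u - 4) / [-4] = -(1/4)u^2 + u
L_2(u) = u(u - 2) / [8] = (1/8)u^2 - (1/4)u
P(u) = 1·L_0 + 6·L_1 + (-2)·L_2
  1·L_0(u) = (1/8)u^2 - (3/4)u + 1
  6·L_1(u) = -(3/2)u^2 + 6u
  (-2)·L_2(u) = -(1/4)u^2 + (1/2)u
Adding term by term: -(13/8)u^2 + (23/4)u + 1

P(u) = -(13/8)u^2 + (23/4)u + 1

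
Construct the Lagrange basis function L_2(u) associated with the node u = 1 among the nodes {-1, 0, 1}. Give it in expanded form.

L_2(u) = (1/2)u^2 + (1/2)u

L_2(u) = (u + 1)u / [(2)·(1)]
       = (u^2 + u) / (2)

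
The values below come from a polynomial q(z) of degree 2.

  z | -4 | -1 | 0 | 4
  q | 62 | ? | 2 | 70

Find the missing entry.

The 3 known values determine q uniquely (degree ≤ 2).
L_0(-1) = (-1)·(-5)/[(-4)·(-8)] = 5/32
L_1(-1) = (3)·(-5)/[(4)·(-4)] = 15/16
L_2(-1) = (3)·(-1)/[(8)·(4)] = -3/32
Sum: 62·(5/32) + 2·(15/16) + 70·(-3/32) = 5

5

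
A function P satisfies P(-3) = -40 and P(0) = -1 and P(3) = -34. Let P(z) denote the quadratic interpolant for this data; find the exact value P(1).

-4

Evaluate each Lagrange basis at z = 1:
L_0(1) = (1)·(-2)/[(-3)·(-6)] = -1/9
L_1(1) = (4)·(-2)/[(3)·(-3)] = 8/9
L_2(1) = (4)·(1)/[(6)·(3)] = 2/9
Sum: (-40)·(-1/9) + (-1)·(8/9) + (-34)·(2/9) = -4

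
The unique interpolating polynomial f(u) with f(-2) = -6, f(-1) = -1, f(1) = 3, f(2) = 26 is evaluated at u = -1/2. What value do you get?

-3/2

Evaluate each Lagrange basis at u = -1/2:
L_0(-1/2) = (1/2)·(-3/2)·(-5/2)/[(-1)·(-3)·(-4)] = -5/32
L_1(-1/2) = (3/2)·(-3/2)·(-5/2)/[(1)·(-2)·(-3)] = 15/16
L_2(-1/2) = (3/2)·(1/2)·(-5/2)/[(3)·(2)·(-1)] = 5/16
L_3(-1/2) = (3/2)·(1/2)·(-3/2)/[(4)·(3)·(1)] = -3/32
Sum: (-6)·(-5/32) + (-1)·(15/16) + 3·(5/16) + 26·(-3/32) = -3/2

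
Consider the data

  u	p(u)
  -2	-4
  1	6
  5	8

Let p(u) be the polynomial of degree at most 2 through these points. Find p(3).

181/21

L_0(3) = (2)·(-2)/[(-3)·(-7)] = -4/21
L_1(3) = (5)·(-2)/[(3)·(-4)] = 5/6
L_2(3) = (5)·(2)/[(7)·(4)] = 5/14
Sum: (-4)·(-4/21) + 6·(5/6) + 8·(5/14) = 181/21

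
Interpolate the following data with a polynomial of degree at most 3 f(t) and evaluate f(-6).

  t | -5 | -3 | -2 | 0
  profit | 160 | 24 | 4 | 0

300

Evaluate each Lagrange basis at t = -6:
L_0(-6) = (-3)·(-4)·(-6)/[(-2)·(-3)·(-5)] = 12/5
L_1(-6) = (-1)·(-4)·(-6)/[(2)·(-1)·(-3)] = -4
L_2(-6) = (-1)·(-3)·(-6)/[(3)·(1)·(-2)] = 3
L_3(-6) = (-1)·(-3)·(-4)/[(5)·(3)·(2)] = -2/5
Sum: 160·(12/5) + 24·(-4) + 4·(3) + 0 = 300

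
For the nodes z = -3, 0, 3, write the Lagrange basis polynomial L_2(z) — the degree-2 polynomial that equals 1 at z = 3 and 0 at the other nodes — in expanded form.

L_2(z) = (1/18)z^2 + (1/6)z

L_2(z) = (z + 3)z / [(6)·(3)]
       = (z^2 + 3z) / (18)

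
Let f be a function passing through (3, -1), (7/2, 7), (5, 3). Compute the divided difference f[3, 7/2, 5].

-28/3

f[3,7/2] = (7 - (-1)) / (7/2 - 3) = 16
f[7/2,5] = (3 - 7) / (5 - 7/2) = -8/3
f[3,7/2,5] = (-8/3 - 16) / (5 - 3) = -28/3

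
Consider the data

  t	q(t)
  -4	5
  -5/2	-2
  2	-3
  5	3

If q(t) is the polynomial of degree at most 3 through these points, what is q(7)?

Using Newton's divided-difference form:
q[-4,-5/2] = (-2 - 5) / (-5/2 - (-4)) = -14/3
q[-5/2,2] = (-3 - (-2)) / (2 - (-5/2)) = -2/9
q[2,5] = (3 - (-3)) / (5 - 2) = 2
q[-4,-5/2,2] = (-2/9 - (-14/3)) / (2 - (-4)) = 20/27
q[-5/2,2,5] = (2 - (-2/9)) / (5 - (-5/2)) = 8/27
q[-4,-5/2,2,5] = (8/27 - 20/27) / (5 - (-4)) = -4/81
q(7) = 5 + (-14/3)·(11) + (20/27)·(11)·(19/2) + (-4/81)·(11)·(19/2)·(5) = 427/81

427/81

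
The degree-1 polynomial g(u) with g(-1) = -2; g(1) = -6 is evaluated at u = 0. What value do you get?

-4

L_0(0) = (-1)/[(-2)] = 1/2
L_1(0) = (1)/[(2)] = 1/2
Sum: (-2)·(1/2) + (-6)·(1/2) = -4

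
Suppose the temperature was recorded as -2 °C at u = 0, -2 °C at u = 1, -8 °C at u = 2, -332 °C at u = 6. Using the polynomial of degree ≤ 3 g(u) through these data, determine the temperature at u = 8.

-842

L_0(8) = (7)·(6)·(2)/[(-1)·(-2)·(-6)] = -7
L_1(8) = (8)·(6)·(2)/[(1)·(-1)·(-5)] = 96/5
L_2(8) = (8)·(7)·(2)/[(2)·(1)·(-4)] = -14
L_3(8) = (8)·(7)·(6)/[(6)·(5)·(4)] = 14/5
Sum: (-2)·(-7) + (-2)·(96/5) + (-8)·(-14) + (-332)·(14/5) = -842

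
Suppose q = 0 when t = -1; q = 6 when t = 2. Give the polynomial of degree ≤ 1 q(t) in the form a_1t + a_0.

L_0(t) = (t - 2) / [-3] = -(1/3)t + 2/3
L_1(t) = (t + 1) / [3] = (1/3)t + 1/3
q(t) = 0·L_0 + 6·L_1
  0·L_0(t) = 0
  6·L_1(t) = 2t + 2
Adding term by term: 2t + 2

q(t) = 2t + 2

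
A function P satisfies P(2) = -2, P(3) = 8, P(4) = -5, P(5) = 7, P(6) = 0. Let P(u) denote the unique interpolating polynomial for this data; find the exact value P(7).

L_0(7) = (4)·(3)·(2)·(1)/[(-1)·(-2)·(-3)·(-4)] = 1
L_1(7) = (5)·(3)·(2)·(1)/[(1)·(-1)·(-2)·(-3)] = -5
L_2(7) = (5)·(4)·(2)·(1)/[(2)·(1)·(-1)·(-2)] = 10
L_3(7) = (5)·(4)·(3)·(1)/[(3)·(2)·(1)·(-1)] = -10
L_4(7) = (5)·(4)·(3)·(2)/[(4)·(3)·(2)·(1)] = 5
Sum: (-2)·(1) + 8·(-5) + (-5)·(10) + 7·(-10) + 0 = -162

-162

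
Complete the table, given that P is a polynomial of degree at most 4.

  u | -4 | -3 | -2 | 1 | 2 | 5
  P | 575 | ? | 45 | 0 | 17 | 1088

The 5 known values determine P uniquely (degree ≤ 4).
L_0(-3) = (-1)·(-4)·(-5)·(-8)/[(-2)·(-5)·(-6)·(-9)] = 8/27
L_1(-3) = (1)·(-4)·(-5)·(-8)/[(2)·(-3)·(-4)·(-7)] = 20/21
L_2(-3) = (1)·(-1)·(-5)·(-8)/[(5)·(3)·(-1)·(-4)] = -2/3
L_3(-3) = (1)·(-1)·(-4)·(-8)/[(6)·(4)·(1)·(-3)] = 4/9
L_4(-3) = (1)·(-1)·(-4)·(-5)/[(9)·(7)·(4)·(3)] = -5/189
Sum: 575·(8/27) + 45·(20/21) + 0 + 17·(4/9) + 1088·(-5/189) = 192

192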